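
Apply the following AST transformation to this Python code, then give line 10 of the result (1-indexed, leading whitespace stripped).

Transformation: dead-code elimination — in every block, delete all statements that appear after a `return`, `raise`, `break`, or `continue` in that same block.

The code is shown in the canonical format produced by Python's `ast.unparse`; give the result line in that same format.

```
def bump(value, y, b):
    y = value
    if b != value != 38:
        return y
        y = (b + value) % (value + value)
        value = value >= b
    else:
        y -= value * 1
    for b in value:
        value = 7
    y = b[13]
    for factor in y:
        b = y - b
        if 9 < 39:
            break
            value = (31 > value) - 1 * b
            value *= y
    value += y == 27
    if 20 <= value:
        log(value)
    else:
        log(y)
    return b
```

Transformed code:
def bump(value, y, b):
    y = value
    if b != value != 38:
        return y
    else:
        y -= value * 1
    for b in value:
        value = 7
    y = b[13]
    for factor in y:
        b = y - b
        if 9 < 39:
            break
    value += y == 27
    if 20 <= value:
        log(value)
    else:
        log(y)
    return b

for factor in y:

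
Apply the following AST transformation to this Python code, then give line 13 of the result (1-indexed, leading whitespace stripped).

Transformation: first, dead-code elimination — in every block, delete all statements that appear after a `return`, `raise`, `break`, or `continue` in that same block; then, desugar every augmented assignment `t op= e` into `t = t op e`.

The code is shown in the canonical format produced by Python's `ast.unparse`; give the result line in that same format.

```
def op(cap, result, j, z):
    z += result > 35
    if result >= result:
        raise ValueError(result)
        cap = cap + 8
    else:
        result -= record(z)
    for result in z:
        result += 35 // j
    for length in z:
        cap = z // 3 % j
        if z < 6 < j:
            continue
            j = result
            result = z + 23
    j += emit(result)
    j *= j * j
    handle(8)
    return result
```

j = j + emit(result)

Transformed code:
def op(cap, result, j, z):
    z = z + (result > 35)
    if result >= result:
        raise ValueError(result)
    else:
        result = result - record(z)
    for result in z:
        result = result + 35 // j
    for length in z:
        cap = z // 3 % j
        if z < 6 < j:
            continue
    j = j + emit(result)
    j = j * (j * j)
    handle(8)
    return result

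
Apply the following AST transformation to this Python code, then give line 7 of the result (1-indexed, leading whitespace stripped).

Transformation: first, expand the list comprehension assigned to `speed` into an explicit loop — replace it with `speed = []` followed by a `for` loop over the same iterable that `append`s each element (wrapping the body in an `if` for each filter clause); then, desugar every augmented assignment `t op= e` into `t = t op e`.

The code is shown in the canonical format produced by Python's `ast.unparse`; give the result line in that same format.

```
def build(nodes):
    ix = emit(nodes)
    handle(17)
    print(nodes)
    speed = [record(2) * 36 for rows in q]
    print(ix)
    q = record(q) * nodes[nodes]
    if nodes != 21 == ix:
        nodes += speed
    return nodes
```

speed.append(record(2) * 36)

Transformed code:
def build(nodes):
    ix = emit(nodes)
    handle(17)
    print(nodes)
    speed = []
    for rows in q:
        speed.append(record(2) * 36)
    print(ix)
    q = record(q) * nodes[nodes]
    if nodes != 21 == ix:
        nodes = nodes + speed
    return nodes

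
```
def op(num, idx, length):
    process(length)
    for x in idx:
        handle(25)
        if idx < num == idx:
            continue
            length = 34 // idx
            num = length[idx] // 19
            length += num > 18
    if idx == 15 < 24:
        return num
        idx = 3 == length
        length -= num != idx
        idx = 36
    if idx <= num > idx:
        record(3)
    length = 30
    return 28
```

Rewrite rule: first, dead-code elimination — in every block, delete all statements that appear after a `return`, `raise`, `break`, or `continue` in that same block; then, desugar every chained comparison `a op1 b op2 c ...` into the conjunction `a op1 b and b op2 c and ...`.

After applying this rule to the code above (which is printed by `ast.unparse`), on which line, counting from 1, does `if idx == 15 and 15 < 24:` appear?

Transformed code:
def op(num, idx, length):
    process(length)
    for x in idx:
        handle(25)
        if idx < num and num == idx:
            continue
    if idx == 15 and 15 < 24:
        return num
    if idx <= num and num > idx:
        record(3)
    length = 30
    return 28

7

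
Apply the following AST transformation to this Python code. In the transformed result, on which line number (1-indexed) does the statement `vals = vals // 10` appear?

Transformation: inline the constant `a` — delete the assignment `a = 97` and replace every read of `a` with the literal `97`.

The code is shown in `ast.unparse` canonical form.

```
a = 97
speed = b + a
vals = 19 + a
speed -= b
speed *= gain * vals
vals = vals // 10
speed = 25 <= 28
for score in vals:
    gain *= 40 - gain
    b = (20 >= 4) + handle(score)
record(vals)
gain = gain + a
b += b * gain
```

5

Transformed code:
speed = b + 97
vals = 19 + 97
speed -= b
speed *= gain * vals
vals = vals // 10
speed = 25 <= 28
for score in vals:
    gain *= 40 - gain
    b = (20 >= 4) + handle(score)
record(vals)
gain = gain + 97
b += b * gain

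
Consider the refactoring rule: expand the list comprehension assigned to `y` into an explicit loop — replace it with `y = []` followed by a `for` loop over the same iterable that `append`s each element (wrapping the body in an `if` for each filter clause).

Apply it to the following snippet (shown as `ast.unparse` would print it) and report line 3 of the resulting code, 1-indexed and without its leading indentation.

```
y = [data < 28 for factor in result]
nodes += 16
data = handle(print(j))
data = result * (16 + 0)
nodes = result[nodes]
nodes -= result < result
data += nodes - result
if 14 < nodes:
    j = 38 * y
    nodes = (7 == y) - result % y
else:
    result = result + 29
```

y.append(data < 28)

Transformed code:
y = []
for factor in result:
    y.append(data < 28)
nodes += 16
data = handle(print(j))
data = result * (16 + 0)
nodes = result[nodes]
nodes -= result < result
data += nodes - result
if 14 < nodes:
    j = 38 * y
    nodes = (7 == y) - result % y
else:
    result = result + 29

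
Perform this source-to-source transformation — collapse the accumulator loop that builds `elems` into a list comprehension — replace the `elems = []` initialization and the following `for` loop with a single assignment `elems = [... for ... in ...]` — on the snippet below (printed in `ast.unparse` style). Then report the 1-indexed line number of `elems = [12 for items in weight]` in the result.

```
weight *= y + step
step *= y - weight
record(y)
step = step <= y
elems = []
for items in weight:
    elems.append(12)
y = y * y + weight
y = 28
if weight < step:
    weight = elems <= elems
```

5

Transformed code:
weight *= y + step
step *= y - weight
record(y)
step = step <= y
elems = [12 for items in weight]
y = y * y + weight
y = 28
if weight < step:
    weight = elems <= elems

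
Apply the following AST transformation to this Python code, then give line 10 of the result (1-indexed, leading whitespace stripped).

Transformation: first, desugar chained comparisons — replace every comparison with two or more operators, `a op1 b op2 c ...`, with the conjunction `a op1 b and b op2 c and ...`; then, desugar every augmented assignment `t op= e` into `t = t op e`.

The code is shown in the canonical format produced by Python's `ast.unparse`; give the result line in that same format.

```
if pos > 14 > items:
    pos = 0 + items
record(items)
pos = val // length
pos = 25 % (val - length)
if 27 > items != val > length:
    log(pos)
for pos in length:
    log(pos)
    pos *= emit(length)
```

Transformed code:
if pos > 14 and 14 > items:
    pos = 0 + items
record(items)
pos = val // length
pos = 25 % (val - length)
if 27 > items and items != val and (val > length):
    log(pos)
for pos in length:
    log(pos)
    pos = pos * emit(length)

pos = pos * emit(length)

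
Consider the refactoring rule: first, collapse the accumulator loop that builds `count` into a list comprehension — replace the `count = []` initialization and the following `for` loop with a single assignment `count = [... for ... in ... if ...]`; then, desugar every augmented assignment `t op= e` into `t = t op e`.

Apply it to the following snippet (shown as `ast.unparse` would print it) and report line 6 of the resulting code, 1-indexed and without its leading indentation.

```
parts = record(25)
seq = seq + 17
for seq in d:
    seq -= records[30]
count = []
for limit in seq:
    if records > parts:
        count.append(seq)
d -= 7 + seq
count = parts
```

Transformed code:
parts = record(25)
seq = seq + 17
for seq in d:
    seq = seq - records[30]
count = [seq for limit in seq if records > parts]
d = d - (7 + seq)
count = parts

d = d - (7 + seq)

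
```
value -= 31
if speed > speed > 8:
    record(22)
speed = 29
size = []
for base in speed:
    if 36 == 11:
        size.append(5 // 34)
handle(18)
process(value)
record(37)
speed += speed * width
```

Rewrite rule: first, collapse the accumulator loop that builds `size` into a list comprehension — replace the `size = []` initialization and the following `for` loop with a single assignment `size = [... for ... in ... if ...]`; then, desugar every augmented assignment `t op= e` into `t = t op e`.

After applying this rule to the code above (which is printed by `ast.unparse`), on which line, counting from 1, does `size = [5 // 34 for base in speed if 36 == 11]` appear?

Transformed code:
value = value - 31
if speed > speed > 8:
    record(22)
speed = 29
size = [5 // 34 for base in speed if 36 == 11]
handle(18)
process(value)
record(37)
speed = speed + speed * width

5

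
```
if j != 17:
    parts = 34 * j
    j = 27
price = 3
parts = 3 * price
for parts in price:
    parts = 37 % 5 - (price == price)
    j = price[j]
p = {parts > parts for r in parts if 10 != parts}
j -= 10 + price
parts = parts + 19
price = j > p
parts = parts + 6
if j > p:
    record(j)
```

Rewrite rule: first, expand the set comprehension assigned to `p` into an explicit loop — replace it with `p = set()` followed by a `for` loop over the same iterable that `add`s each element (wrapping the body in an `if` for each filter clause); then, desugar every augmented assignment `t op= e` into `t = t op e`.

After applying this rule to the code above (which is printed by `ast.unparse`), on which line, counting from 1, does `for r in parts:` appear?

10

Transformed code:
if j != 17:
    parts = 34 * j
    j = 27
price = 3
parts = 3 * price
for parts in price:
    parts = 37 % 5 - (price == price)
    j = price[j]
p = set()
for r in parts:
    if 10 != parts:
        p.add(parts > parts)
j = j - (10 + price)
parts = parts + 19
price = j > p
parts = parts + 6
if j > p:
    record(j)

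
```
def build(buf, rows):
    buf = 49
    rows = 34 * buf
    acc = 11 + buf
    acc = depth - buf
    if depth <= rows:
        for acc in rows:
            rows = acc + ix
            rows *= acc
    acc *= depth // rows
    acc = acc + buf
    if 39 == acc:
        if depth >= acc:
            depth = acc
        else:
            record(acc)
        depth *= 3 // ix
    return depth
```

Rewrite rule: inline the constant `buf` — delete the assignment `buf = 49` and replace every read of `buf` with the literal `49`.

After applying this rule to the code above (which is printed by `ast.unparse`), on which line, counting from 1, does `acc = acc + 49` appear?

10

Transformed code:
def build(buf, rows):
    rows = 34 * 49
    acc = 11 + 49
    acc = depth - 49
    if depth <= rows:
        for acc in rows:
            rows = acc + ix
            rows *= acc
    acc *= depth // rows
    acc = acc + 49
    if 39 == acc:
        if depth >= acc:
            depth = acc
        else:
            record(acc)
        depth *= 3 // ix
    return depth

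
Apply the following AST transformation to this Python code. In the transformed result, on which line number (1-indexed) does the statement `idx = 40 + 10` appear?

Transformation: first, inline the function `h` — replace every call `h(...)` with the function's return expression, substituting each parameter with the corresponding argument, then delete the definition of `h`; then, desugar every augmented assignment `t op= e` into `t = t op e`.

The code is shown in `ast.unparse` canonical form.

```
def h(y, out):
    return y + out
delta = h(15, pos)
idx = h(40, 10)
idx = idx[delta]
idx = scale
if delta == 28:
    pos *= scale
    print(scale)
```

Transformed code:
delta = 15 + pos
idx = 40 + 10
idx = idx[delta]
idx = scale
if delta == 28:
    pos = pos * scale
    print(scale)

2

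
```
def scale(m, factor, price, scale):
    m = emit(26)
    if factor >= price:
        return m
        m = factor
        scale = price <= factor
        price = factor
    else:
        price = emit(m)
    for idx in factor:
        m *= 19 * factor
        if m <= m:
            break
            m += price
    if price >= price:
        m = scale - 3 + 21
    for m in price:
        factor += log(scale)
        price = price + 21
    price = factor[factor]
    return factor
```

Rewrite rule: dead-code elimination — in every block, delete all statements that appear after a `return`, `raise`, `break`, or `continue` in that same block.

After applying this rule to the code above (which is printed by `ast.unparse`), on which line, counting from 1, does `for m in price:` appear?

Transformed code:
def scale(m, factor, price, scale):
    m = emit(26)
    if factor >= price:
        return m
    else:
        price = emit(m)
    for idx in factor:
        m *= 19 * factor
        if m <= m:
            break
    if price >= price:
        m = scale - 3 + 21
    for m in price:
        factor += log(scale)
        price = price + 21
    price = factor[factor]
    return factor

13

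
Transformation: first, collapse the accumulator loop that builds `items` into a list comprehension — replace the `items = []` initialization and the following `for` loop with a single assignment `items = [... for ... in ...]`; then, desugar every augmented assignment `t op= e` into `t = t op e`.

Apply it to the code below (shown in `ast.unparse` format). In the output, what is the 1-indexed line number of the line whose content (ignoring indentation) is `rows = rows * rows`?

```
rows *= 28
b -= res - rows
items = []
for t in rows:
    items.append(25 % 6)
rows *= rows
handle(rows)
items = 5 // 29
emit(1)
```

Transformed code:
rows = rows * 28
b = b - (res - rows)
items = [25 % 6 for t in rows]
rows = rows * rows
handle(rows)
items = 5 // 29
emit(1)

4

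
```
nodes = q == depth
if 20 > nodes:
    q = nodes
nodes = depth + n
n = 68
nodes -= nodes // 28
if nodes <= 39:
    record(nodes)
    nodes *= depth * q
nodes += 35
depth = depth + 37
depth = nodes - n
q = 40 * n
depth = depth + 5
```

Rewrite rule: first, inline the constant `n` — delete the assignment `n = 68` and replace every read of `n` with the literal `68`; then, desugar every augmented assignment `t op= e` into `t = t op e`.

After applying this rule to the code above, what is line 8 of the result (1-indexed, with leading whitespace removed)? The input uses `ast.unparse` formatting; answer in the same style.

nodes = nodes * (depth * q)

Transformed code:
nodes = q == depth
if 20 > nodes:
    q = nodes
nodes = depth + 68
nodes = nodes - nodes // 28
if nodes <= 39:
    record(nodes)
    nodes = nodes * (depth * q)
nodes = nodes + 35
depth = depth + 37
depth = nodes - 68
q = 40 * 68
depth = depth + 5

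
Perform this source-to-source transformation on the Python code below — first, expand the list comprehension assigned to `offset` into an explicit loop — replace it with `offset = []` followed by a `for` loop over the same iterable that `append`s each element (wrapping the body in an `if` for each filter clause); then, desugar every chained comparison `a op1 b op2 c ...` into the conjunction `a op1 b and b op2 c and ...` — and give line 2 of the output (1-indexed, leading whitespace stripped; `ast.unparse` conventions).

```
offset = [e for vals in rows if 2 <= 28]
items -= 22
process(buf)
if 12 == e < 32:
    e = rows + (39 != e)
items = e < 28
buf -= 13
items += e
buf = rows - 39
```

for vals in rows:

Transformed code:
offset = []
for vals in rows:
    if 2 <= 28:
        offset.append(e)
items -= 22
process(buf)
if 12 == e and e < 32:
    e = rows + (39 != e)
items = e < 28
buf -= 13
items += e
buf = rows - 39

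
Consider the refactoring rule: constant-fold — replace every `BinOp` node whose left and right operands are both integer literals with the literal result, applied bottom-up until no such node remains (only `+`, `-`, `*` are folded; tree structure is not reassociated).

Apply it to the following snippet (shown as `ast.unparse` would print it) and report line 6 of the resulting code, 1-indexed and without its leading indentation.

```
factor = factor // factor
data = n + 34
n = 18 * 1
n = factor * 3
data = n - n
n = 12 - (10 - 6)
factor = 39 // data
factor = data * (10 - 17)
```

Transformed code:
factor = factor // factor
data = n + 34
n = 18
n = factor * 3
data = n - n
n = 8
factor = 39 // data
factor = data * -7

n = 8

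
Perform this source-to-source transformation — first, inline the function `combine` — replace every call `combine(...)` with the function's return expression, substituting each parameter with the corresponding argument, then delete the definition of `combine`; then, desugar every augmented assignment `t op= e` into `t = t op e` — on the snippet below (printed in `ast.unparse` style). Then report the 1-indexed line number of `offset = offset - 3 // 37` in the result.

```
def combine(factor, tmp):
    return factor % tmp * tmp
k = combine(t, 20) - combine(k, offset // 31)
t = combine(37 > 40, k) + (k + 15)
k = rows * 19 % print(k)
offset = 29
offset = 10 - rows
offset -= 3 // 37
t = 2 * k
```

6

Transformed code:
k = t % 20 * 20 - k % (offset // 31) * (offset // 31)
t = (37 > 40) % k * k + (k + 15)
k = rows * 19 % print(k)
offset = 29
offset = 10 - rows
offset = offset - 3 // 37
t = 2 * k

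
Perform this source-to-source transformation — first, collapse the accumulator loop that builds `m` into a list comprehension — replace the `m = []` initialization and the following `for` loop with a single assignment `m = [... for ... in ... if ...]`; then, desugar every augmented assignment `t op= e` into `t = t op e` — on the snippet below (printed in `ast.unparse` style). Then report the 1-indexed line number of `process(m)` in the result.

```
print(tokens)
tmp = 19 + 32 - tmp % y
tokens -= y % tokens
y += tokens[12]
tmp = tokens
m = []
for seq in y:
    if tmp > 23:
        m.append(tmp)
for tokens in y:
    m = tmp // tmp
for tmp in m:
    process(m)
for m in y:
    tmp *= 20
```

10

Transformed code:
print(tokens)
tmp = 19 + 32 - tmp % y
tokens = tokens - y % tokens
y = y + tokens[12]
tmp = tokens
m = [tmp for seq in y if tmp > 23]
for tokens in y:
    m = tmp // tmp
for tmp in m:
    process(m)
for m in y:
    tmp = tmp * 20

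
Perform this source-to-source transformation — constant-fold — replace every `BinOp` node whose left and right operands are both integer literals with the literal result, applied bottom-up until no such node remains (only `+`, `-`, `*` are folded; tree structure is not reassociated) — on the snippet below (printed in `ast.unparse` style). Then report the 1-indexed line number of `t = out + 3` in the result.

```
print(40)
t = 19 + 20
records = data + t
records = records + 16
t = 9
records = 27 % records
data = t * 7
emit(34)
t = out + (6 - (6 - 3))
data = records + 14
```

Transformed code:
print(40)
t = 39
records = data + t
records = records + 16
t = 9
records = 27 % records
data = t * 7
emit(34)
t = out + 3
data = records + 14

9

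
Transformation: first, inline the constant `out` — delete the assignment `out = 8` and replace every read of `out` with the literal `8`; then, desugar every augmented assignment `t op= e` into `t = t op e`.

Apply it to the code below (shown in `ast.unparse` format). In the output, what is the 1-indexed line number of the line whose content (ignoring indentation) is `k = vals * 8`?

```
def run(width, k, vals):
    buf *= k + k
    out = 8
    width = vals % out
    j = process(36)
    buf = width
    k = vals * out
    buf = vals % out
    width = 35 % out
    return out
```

Transformed code:
def run(width, k, vals):
    buf = buf * (k + k)
    width = vals % 8
    j = process(36)
    buf = width
    k = vals * 8
    buf = vals % 8
    width = 35 % 8
    return 8

6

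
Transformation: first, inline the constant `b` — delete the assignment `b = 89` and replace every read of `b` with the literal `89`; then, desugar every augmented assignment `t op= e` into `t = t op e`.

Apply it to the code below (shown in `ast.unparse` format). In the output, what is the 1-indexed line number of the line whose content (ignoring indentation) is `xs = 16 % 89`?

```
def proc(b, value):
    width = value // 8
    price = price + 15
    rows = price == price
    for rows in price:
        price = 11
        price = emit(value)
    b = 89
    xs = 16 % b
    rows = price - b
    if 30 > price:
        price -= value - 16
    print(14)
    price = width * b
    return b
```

8

Transformed code:
def proc(b, value):
    width = value // 8
    price = price + 15
    rows = price == price
    for rows in price:
        price = 11
        price = emit(value)
    xs = 16 % 89
    rows = price - 89
    if 30 > price:
        price = price - (value - 16)
    print(14)
    price = width * 89
    return 89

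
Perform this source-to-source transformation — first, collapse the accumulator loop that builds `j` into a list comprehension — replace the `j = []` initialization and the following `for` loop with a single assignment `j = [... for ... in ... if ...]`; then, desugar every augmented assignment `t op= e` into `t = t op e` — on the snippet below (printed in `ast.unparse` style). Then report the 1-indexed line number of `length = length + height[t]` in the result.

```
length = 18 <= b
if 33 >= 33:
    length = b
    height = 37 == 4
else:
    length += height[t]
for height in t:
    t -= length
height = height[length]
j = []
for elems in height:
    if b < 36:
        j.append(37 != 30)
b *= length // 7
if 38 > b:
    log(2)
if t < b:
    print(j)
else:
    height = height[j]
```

6

Transformed code:
length = 18 <= b
if 33 >= 33:
    length = b
    height = 37 == 4
else:
    length = length + height[t]
for height in t:
    t = t - length
height = height[length]
j = [37 != 30 for elems in height if b < 36]
b = b * (length // 7)
if 38 > b:
    log(2)
if t < b:
    print(j)
else:
    height = height[j]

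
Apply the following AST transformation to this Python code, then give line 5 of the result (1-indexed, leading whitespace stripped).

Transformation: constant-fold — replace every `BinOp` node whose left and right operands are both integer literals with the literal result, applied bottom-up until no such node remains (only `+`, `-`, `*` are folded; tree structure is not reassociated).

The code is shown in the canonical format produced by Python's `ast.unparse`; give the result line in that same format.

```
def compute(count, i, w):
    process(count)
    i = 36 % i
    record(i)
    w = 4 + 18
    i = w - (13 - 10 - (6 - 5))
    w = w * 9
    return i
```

w = 22

Transformed code:
def compute(count, i, w):
    process(count)
    i = 36 % i
    record(i)
    w = 22
    i = w - 2
    w = w * 9
    return i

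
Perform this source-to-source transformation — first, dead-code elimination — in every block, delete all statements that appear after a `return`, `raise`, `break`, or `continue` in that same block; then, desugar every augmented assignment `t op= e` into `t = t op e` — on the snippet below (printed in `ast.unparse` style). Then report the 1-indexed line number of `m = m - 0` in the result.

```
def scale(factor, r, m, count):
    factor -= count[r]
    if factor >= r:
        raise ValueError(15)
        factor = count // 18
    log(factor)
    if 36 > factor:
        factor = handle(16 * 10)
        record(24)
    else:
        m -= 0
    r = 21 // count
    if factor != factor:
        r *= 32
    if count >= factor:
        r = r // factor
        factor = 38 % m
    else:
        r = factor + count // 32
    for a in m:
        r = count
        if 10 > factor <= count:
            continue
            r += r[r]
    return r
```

10

Transformed code:
def scale(factor, r, m, count):
    factor = factor - count[r]
    if factor >= r:
        raise ValueError(15)
    log(factor)
    if 36 > factor:
        factor = handle(16 * 10)
        record(24)
    else:
        m = m - 0
    r = 21 // count
    if factor != factor:
        r = r * 32
    if count >= factor:
        r = r // factor
        factor = 38 % m
    else:
        r = factor + count // 32
    for a in m:
        r = count
        if 10 > factor <= count:
            continue
    return r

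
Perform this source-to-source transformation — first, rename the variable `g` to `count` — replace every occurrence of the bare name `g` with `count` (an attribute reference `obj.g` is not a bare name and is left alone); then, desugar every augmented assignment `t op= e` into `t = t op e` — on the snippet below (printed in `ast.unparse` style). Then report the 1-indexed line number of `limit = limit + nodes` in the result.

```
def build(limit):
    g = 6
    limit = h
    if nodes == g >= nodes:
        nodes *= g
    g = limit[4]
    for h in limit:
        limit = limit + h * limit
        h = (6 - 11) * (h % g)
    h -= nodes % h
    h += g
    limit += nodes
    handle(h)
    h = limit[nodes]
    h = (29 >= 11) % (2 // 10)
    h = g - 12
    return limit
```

12

Transformed code:
def build(limit):
    count = 6
    limit = h
    if nodes == count >= nodes:
        nodes = nodes * count
    count = limit[4]
    for h in limit:
        limit = limit + h * limit
        h = (6 - 11) * (h % count)
    h = h - nodes % h
    h = h + count
    limit = limit + nodes
    handle(h)
    h = limit[nodes]
    h = (29 >= 11) % (2 // 10)
    h = count - 12
    return limit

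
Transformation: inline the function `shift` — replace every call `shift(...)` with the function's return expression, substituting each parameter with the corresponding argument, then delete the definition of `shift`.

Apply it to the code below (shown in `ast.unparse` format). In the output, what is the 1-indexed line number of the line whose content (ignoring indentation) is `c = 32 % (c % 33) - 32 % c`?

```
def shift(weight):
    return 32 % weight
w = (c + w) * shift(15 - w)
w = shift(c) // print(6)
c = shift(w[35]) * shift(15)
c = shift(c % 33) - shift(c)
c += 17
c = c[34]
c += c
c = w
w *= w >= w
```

Transformed code:
w = (c + w) * (32 % (15 - w))
w = 32 % c // print(6)
c = 32 % w[35] * (32 % 15)
c = 32 % (c % 33) - 32 % c
c += 17
c = c[34]
c += c
c = w
w *= w >= w

4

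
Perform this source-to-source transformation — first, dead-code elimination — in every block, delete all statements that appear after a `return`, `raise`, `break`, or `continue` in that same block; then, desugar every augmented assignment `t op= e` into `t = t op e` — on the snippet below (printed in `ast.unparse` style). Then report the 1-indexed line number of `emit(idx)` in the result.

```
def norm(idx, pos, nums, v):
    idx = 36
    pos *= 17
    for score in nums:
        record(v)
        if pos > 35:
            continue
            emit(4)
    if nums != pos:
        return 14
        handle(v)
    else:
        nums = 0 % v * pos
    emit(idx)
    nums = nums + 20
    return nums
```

Transformed code:
def norm(idx, pos, nums, v):
    idx = 36
    pos = pos * 17
    for score in nums:
        record(v)
        if pos > 35:
            continue
    if nums != pos:
        return 14
    else:
        nums = 0 % v * pos
    emit(idx)
    nums = nums + 20
    return nums

12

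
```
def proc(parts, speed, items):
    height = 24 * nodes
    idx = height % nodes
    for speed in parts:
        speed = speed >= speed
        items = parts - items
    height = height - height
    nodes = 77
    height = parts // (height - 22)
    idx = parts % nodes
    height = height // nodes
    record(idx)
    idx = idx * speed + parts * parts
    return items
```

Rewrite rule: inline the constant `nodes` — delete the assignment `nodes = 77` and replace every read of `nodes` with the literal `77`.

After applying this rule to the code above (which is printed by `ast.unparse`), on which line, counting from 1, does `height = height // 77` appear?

10

Transformed code:
def proc(parts, speed, items):
    height = 24 * 77
    idx = height % 77
    for speed in parts:
        speed = speed >= speed
        items = parts - items
    height = height - height
    height = parts // (height - 22)
    idx = parts % 77
    height = height // 77
    record(idx)
    idx = idx * speed + parts * parts
    return items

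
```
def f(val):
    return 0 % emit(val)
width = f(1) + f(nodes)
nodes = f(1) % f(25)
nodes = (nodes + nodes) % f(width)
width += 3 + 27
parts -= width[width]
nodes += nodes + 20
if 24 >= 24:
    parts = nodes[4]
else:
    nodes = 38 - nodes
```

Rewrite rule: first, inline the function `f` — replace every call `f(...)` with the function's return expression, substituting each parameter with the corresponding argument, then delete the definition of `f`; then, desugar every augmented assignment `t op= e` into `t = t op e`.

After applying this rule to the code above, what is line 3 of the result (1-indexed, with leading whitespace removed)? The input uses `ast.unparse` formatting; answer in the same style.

Transformed code:
width = 0 % emit(1) + 0 % emit(nodes)
nodes = 0 % emit(1) % (0 % emit(25))
nodes = (nodes + nodes) % (0 % emit(width))
width = width + (3 + 27)
parts = parts - width[width]
nodes = nodes + (nodes + 20)
if 24 >= 24:
    parts = nodes[4]
else:
    nodes = 38 - nodes

nodes = (nodes + nodes) % (0 % emit(width))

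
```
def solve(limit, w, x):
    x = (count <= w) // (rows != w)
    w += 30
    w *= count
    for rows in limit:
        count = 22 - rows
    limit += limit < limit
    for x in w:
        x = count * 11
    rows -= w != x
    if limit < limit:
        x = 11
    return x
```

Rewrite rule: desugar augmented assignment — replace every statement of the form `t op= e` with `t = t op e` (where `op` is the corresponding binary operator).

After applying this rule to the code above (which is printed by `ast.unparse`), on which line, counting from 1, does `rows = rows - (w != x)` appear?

Transformed code:
def solve(limit, w, x):
    x = (count <= w) // (rows != w)
    w = w + 30
    w = w * count
    for rows in limit:
        count = 22 - rows
    limit = limit + (limit < limit)
    for x in w:
        x = count * 11
    rows = rows - (w != x)
    if limit < limit:
        x = 11
    return x

10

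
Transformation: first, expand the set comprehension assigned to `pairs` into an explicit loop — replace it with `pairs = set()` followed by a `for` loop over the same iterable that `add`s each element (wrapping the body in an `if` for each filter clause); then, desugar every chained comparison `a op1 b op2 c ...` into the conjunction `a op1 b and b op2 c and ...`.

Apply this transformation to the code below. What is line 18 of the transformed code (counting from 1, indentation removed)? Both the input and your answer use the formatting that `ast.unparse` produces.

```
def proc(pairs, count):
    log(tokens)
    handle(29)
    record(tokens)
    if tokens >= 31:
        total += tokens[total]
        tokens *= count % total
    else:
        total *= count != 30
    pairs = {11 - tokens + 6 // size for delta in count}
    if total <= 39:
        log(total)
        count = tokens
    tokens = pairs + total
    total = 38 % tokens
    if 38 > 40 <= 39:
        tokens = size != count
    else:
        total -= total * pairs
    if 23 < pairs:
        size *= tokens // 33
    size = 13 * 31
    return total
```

if 38 > 40 and 40 <= 39:

Transformed code:
def proc(pairs, count):
    log(tokens)
    handle(29)
    record(tokens)
    if tokens >= 31:
        total += tokens[total]
        tokens *= count % total
    else:
        total *= count != 30
    pairs = set()
    for delta in count:
        pairs.add(11 - tokens + 6 // size)
    if total <= 39:
        log(total)
        count = tokens
    tokens = pairs + total
    total = 38 % tokens
    if 38 > 40 and 40 <= 39:
        tokens = size != count
    else:
        total -= total * pairs
    if 23 < pairs:
        size *= tokens // 33
    size = 13 * 31
    return total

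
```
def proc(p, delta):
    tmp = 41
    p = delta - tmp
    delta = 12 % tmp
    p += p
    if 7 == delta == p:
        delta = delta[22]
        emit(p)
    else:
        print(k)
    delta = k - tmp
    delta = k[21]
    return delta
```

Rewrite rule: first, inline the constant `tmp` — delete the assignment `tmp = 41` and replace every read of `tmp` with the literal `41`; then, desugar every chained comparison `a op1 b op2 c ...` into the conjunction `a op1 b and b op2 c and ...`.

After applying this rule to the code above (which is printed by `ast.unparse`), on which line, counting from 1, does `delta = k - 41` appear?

10

Transformed code:
def proc(p, delta):
    p = delta - 41
    delta = 12 % 41
    p += p
    if 7 == delta and delta == p:
        delta = delta[22]
        emit(p)
    else:
        print(k)
    delta = k - 41
    delta = k[21]
    return delta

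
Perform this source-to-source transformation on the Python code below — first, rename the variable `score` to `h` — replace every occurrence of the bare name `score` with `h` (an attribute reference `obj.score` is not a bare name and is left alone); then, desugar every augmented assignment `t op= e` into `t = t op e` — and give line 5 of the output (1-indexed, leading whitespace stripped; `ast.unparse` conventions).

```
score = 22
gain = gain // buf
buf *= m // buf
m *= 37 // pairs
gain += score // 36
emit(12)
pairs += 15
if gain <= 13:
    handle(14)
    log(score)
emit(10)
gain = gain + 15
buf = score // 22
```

Transformed code:
h = 22
gain = gain // buf
buf = buf * (m // buf)
m = m * (37 // pairs)
gain = gain + h // 36
emit(12)
pairs = pairs + 15
if gain <= 13:
    handle(14)
    log(h)
emit(10)
gain = gain + 15
buf = h // 22

gain = gain + h // 36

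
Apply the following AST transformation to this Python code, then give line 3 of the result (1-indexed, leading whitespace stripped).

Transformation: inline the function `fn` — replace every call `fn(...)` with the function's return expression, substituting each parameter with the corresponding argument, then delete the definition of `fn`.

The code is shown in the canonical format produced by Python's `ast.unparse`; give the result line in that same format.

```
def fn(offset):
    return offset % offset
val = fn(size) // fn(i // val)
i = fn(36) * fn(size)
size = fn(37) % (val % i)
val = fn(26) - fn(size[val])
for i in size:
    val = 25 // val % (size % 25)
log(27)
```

size = 37 % 37 % (val % i)

Transformed code:
val = size % size // (i // val % (i // val))
i = 36 % 36 * (size % size)
size = 37 % 37 % (val % i)
val = 26 % 26 - size[val] % size[val]
for i in size:
    val = 25 // val % (size % 25)
log(27)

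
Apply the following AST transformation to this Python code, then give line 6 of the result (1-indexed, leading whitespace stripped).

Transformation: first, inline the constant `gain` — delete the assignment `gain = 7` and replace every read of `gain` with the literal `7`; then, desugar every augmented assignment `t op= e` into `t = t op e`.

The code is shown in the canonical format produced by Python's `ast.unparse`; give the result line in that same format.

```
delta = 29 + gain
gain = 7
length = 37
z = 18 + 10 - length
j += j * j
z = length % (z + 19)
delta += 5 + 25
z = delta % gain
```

Transformed code:
delta = 29 + 7
length = 37
z = 18 + 10 - length
j = j + j * j
z = length % (z + 19)
delta = delta + (5 + 25)
z = delta % 7

delta = delta + (5 + 25)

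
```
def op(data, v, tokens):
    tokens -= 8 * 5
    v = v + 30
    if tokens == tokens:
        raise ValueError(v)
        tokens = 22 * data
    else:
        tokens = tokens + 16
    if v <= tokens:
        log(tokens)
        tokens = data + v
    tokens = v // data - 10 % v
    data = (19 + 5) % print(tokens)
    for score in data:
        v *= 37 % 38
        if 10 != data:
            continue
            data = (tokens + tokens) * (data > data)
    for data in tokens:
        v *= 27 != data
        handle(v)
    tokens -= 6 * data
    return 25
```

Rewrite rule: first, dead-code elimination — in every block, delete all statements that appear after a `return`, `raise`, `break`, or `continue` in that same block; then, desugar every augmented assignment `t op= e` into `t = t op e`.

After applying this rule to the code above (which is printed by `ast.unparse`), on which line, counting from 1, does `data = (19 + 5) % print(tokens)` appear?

12

Transformed code:
def op(data, v, tokens):
    tokens = tokens - 8 * 5
    v = v + 30
    if tokens == tokens:
        raise ValueError(v)
    else:
        tokens = tokens + 16
    if v <= tokens:
        log(tokens)
        tokens = data + v
    tokens = v // data - 10 % v
    data = (19 + 5) % print(tokens)
    for score in data:
        v = v * (37 % 38)
        if 10 != data:
            continue
    for data in tokens:
        v = v * (27 != data)
        handle(v)
    tokens = tokens - 6 * data
    return 25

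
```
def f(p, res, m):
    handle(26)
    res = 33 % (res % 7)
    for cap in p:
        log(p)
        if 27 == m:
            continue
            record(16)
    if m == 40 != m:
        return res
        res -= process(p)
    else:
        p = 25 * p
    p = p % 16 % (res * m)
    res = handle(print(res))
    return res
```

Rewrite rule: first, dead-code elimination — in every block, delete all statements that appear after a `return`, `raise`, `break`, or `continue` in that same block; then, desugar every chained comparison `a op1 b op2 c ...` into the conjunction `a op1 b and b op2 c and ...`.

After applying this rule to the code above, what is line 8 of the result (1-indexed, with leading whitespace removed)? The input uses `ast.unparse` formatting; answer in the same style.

if m == 40 and 40 != m:

Transformed code:
def f(p, res, m):
    handle(26)
    res = 33 % (res % 7)
    for cap in p:
        log(p)
        if 27 == m:
            continue
    if m == 40 and 40 != m:
        return res
    else:
        p = 25 * p
    p = p % 16 % (res * m)
    res = handle(print(res))
    return res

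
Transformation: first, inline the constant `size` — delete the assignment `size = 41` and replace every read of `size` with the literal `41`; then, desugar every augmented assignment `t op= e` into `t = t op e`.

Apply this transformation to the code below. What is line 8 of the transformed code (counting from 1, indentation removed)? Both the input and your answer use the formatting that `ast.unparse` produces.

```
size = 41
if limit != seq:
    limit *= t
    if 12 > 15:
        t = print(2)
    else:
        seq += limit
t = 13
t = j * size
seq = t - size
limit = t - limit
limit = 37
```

t = j * 41

Transformed code:
if limit != seq:
    limit = limit * t
    if 12 > 15:
        t = print(2)
    else:
        seq = seq + limit
t = 13
t = j * 41
seq = t - 41
limit = t - limit
limit = 37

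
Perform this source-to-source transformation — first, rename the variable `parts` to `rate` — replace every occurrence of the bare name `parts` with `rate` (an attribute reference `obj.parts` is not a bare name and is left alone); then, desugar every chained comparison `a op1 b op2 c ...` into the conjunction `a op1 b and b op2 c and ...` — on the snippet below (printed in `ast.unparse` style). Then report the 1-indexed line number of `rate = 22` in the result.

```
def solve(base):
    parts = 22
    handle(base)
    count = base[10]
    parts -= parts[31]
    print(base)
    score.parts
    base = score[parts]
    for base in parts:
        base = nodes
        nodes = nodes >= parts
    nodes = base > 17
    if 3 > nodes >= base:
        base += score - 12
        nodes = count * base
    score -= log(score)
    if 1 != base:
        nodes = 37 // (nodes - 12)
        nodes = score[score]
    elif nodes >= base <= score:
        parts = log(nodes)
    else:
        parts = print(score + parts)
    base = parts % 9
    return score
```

2

Transformed code:
def solve(base):
    rate = 22
    handle(base)
    count = base[10]
    rate -= rate[31]
    print(base)
    score.parts
    base = score[rate]
    for base in rate:
        base = nodes
        nodes = nodes >= rate
    nodes = base > 17
    if 3 > nodes and nodes >= base:
        base += score - 12
        nodes = count * base
    score -= log(score)
    if 1 != base:
        nodes = 37 // (nodes - 12)
        nodes = score[score]
    elif nodes >= base and base <= score:
        rate = log(nodes)
    else:
        rate = print(score + rate)
    base = rate % 9
    return score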